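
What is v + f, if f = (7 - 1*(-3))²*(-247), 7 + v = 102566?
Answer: 77859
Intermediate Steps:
v = 102559 (v = -7 + 102566 = 102559)
f = -24700 (f = (7 + 3)²*(-247) = 10²*(-247) = 100*(-247) = -24700)
v + f = 102559 - 24700 = 77859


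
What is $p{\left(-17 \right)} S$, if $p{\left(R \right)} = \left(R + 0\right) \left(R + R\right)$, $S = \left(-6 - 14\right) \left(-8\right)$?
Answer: $92480$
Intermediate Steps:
$S = 160$ ($S = \left(-20\right) \left(-8\right) = 160$)
$p{\left(R \right)} = 2 R^{2}$ ($p{\left(R \right)} = R 2 R = 2 R^{2}$)
$p{\left(-17 \right)} S = 2 \left(-17\right)^{2} \cdot 160 = 2 \cdot 289 \cdot 160 = 578 \cdot 160 = 92480$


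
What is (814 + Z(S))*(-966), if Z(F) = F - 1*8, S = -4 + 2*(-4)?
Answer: -767004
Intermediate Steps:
S = -12 (S = -4 - 8 = -12)
Z(F) = -8 + F (Z(F) = F - 8 = -8 + F)
(814 + Z(S))*(-966) = (814 + (-8 - 12))*(-966) = (814 - 20)*(-966) = 794*(-966) = -767004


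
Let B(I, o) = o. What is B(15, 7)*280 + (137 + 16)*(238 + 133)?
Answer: 58723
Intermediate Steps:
B(15, 7)*280 + (137 + 16)*(238 + 133) = 7*280 + (137 + 16)*(238 + 133) = 1960 + 153*371 = 1960 + 56763 = 58723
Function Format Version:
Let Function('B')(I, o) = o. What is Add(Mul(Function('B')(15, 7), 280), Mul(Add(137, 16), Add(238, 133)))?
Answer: 58723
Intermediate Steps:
Add(Mul(Function('B')(15, 7), 280), Mul(Add(137, 16), Add(238, 133))) = Add(Mul(7, 280), Mul(Add(137, 16), Add(238, 133))) = Add(1960, Mul(153, 371)) = Add(1960, 56763) = 58723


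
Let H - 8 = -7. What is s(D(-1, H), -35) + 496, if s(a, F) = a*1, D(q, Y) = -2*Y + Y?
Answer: 495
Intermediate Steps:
H = 1 (H = 8 - 7 = 1)
D(q, Y) = -Y
s(a, F) = a
s(D(-1, H), -35) + 496 = -1*1 + 496 = -1 + 496 = 495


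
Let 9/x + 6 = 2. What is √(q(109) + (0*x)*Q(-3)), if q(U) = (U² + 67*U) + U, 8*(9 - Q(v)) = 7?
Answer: √19293 ≈ 138.90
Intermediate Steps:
x = -9/4 (x = 9/(-6 + 2) = 9/(-4) = 9*(-¼) = -9/4 ≈ -2.2500)
Q(v) = 65/8 (Q(v) = 9 - ⅛*7 = 9 - 7/8 = 65/8)
q(U) = U² + 68*U
√(q(109) + (0*x)*Q(-3)) = √(109*(68 + 109) + (0*(-9/4))*(65/8)) = √(109*177 + 0*(65/8)) = √(19293 + 0) = √19293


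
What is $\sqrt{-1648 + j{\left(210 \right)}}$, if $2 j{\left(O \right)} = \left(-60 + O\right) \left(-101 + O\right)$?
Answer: $\sqrt{6527} \approx 80.79$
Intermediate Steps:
$j{\left(O \right)} = \frac{\left(-101 + O\right) \left(-60 + O\right)}{2}$ ($j{\left(O \right)} = \frac{\left(-60 + O\right) \left(-101 + O\right)}{2} = \frac{\left(-101 + O\right) \left(-60 + O\right)}{2}$)
$\sqrt{-1648 + j{\left(210 \right)}} = \sqrt{-1648 + \left(3030 + \frac{210^{2}}{2} - 16905\right)} = \sqrt{-1648 + \left(3030 + \frac{1}{2} \cdot 44100 - 16905\right)} = \sqrt{-1648 + \left(3030 + 22050 - 16905\right)} = \sqrt{-1648 + 8175} = \sqrt{6527}$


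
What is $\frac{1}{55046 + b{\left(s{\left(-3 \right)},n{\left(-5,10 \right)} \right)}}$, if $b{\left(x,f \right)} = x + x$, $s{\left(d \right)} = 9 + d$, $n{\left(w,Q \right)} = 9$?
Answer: $\frac{1}{55058} \approx 1.8163 \cdot 10^{-5}$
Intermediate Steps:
$b{\left(x,f \right)} = 2 x$
$\frac{1}{55046 + b{\left(s{\left(-3 \right)},n{\left(-5,10 \right)} \right)}} = \frac{1}{55046 + 2 \left(9 - 3\right)} = \frac{1}{55046 + 2 \cdot 6} = \frac{1}{55046 + 12} = \frac{1}{55058}$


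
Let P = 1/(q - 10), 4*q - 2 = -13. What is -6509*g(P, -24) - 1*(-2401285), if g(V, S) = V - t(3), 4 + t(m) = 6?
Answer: 123155489/51 ≈ 2.4148e+6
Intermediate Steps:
q = -11/4 (q = ½ + (¼)*(-13) = ½ - 13/4 = -11/4 ≈ -2.7500)
t(m) = 2 (t(m) = -4 + 6 = 2)
P = -4/51 (P = 1/(-11/4 - 10) = 1/(-51/4) = -4/51 ≈ -0.078431)
g(V, S) = -2 + V (g(V, S) = V - 1*2 = V - 2 = -2 + V)
-6509*g(P, -24) - 1*(-2401285) = -6509*(-2 - 4/51) - 1*(-2401285) = -6509*(-106/51) + 2401285 = 689954/51 + 2401285 = 123155489/51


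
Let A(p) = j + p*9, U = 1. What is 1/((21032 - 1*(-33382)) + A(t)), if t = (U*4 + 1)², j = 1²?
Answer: 1/54640 ≈ 1.8302e-5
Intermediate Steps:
j = 1
t = 25 (t = (1*4 + 1)² = (4 + 1)² = 5² = 25)
A(p) = 1 + 9*p (A(p) = 1 + p*9 = 1 + 9*p)
1/((21032 - 1*(-33382)) + A(t)) = 1/((21032 - 1*(-33382)) + (1 + 9*25)) = 1/((21032 + 33382) + (1 + 225)) = 1/(54414 + 226) = 1/54640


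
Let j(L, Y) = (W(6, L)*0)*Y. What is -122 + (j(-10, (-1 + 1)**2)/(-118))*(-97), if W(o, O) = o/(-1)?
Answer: -122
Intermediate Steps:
W(o, O) = -o (W(o, O) = o*(-1) = -o)
j(L, Y) = 0 (j(L, Y) = (-1*6*0)*Y = (-6*0)*Y = 0*Y = 0)
-122 + (j(-10, (-1 + 1)**2)/(-118))*(-97) = -122 + (0/(-118))*(-97) = -122 + (0*(-1/118))*(-97) = -122 + 0*(-97) = -122 + 0 = -122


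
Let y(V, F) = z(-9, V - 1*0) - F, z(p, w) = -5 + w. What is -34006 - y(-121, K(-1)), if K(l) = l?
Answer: -33881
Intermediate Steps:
y(V, F) = -5 + V - F (y(V, F) = (-5 + (V - 1*0)) - F = (-5 + (V + 0)) - F = (-5 + V) - F = -5 + V - F)
-34006 - y(-121, K(-1)) = -34006 - (-5 - 121 - 1*(-1)) = -34006 - (-5 - 121 + 1) = -34006 - 1*(-125) = -34006 + 125 = -33881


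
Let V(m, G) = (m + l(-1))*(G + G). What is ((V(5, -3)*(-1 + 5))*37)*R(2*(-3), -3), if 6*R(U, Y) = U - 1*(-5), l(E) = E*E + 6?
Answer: 1776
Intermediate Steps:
l(E) = 6 + E² (l(E) = E² + 6 = 6 + E²)
R(U, Y) = ⅚ + U/6 (R(U, Y) = (U - 1*(-5))/6 = (U + 5)/6 = (5 + U)/6 = ⅚ + U/6)
V(m, G) = 2*G*(7 + m) (V(m, G) = (m + (6 + (-1)²))*(G + G) = (m + (6 + 1))*(2*G) = (m + 7)*(2*G) = (7 + m)*(2*G) = 2*G*(7 + m))
((V(5, -3)*(-1 + 5))*37)*R(2*(-3), -3) = (((2*(-3)*(7 + 5))*(-1 + 5))*37)*(⅚ + (2*(-3))/6) = (((2*(-3)*12)*4)*37)*(⅚ + (⅙)*(-6)) = (-72*4*37)*(⅚ - 1) = -288*37*(-⅙) = -10656*(-⅙) = 1776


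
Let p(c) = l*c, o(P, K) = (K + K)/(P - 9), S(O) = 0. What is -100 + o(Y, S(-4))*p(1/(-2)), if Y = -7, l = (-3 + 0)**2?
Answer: -100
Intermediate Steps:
l = 9 (l = (-3)**2 = 9)
o(P, K) = 2*K/(-9 + P) (o(P, K) = (2*K)/(-9 + P) = 2*K/(-9 + P))
p(c) = 9*c
-100 + o(Y, S(-4))*p(1/(-2)) = -100 + (2*0/(-9 - 7))*(9/(-2)) = -100 + (2*0/(-16))*(9*(-1/2)) = -100 + (2*0*(-1/16))*(-9/2) = -100 + 0*(-9/2) = -100 + 0 = -100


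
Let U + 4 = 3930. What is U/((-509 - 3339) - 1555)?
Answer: -3926/5403 ≈ -0.72663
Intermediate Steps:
U = 3926 (U = -4 + 3930 = 3926)
U/((-509 - 3339) - 1555) = 3926/((-509 - 3339) - 1555) = 3926/(-3848 - 1555) = 3926/(-5403) = 3926*(-1/5403) = -3926/5403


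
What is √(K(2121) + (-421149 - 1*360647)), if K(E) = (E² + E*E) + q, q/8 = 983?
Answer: 5*√328934 ≈ 2867.6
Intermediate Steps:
q = 7864 (q = 8*983 = 7864)
K(E) = 7864 + 2*E² (K(E) = (E² + E*E) + 7864 = (E² + E²) + 7864 = 2*E² + 7864 = 7864 + 2*E²)
√(K(2121) + (-421149 - 1*360647)) = √((7864 + 2*2121²) + (-421149 - 1*360647)) = √((7864 + 2*4498641) + (-421149 - 360647)) = √((7864 + 8997282) - 781796) = √(9005146 - 781796) = √8223350 = 5*√328934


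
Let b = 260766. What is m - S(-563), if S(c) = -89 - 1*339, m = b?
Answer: 261194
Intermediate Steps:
m = 260766
S(c) = -428 (S(c) = -89 - 339 = -428)
m - S(-563) = 260766 - 1*(-428) = 260766 + 428 = 261194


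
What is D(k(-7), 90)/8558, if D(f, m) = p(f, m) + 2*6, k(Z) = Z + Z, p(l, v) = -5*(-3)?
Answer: 27/8558 ≈ 0.0031549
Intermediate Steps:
p(l, v) = 15
k(Z) = 2*Z
D(f, m) = 27 (D(f, m) = 15 + 2*6 = 15 + 12 = 27)
D(k(-7), 90)/8558 = 27/8558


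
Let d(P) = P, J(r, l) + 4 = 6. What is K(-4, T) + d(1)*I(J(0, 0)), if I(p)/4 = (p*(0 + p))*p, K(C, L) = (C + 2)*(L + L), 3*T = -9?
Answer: 44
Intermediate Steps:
T = -3 (T = (1/3)*(-9) = -3)
J(r, l) = 2 (J(r, l) = -4 + 6 = 2)
K(C, L) = 2*L*(2 + C) (K(C, L) = (2 + C)*(2*L) = 2*L*(2 + C))
I(p) = 4*p**3 (I(p) = 4*((p*(0 + p))*p) = 4*((p*p)*p) = 4*(p**2*p) = 4*p**3)
K(-4, T) + d(1)*I(J(0, 0)) = 2*(-3)*(2 - 4) + 1*(4*2**3) = 2*(-3)*(-2) + 1*(4*8) = 12 + 1*32 = 12 + 32 = 44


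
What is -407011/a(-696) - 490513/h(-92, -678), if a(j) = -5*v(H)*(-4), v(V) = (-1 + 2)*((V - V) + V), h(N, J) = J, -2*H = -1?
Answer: -67762082/1695 ≈ -39978.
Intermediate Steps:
H = ½ (H = -½*(-1) = ½ ≈ 0.50000)
v(V) = V (v(V) = 1*(0 + V) = 1*V = V)
a(j) = 10 (a(j) = -5*½*(-4) = -5/2*(-4) = 10)
-407011/a(-696) - 490513/h(-92, -678) = -407011/10 - 490513/(-678) = -407011*⅒ - 490513*(-1/678) = -407011/10 + 490513/678 = -67762082/1695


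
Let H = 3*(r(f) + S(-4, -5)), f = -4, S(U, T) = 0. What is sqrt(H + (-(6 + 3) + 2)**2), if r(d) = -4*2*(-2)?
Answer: sqrt(97) ≈ 9.8489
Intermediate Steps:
r(d) = 16 (r(d) = -8*(-2) = 16)
H = 48 (H = 3*(16 + 0) = 3*16 = 48)
sqrt(H + (-(6 + 3) + 2)**2) = sqrt(48 + (-(6 + 3) + 2)**2) = sqrt(48 + (-1*9 + 2)**2) = sqrt(48 + (-9 + 2)**2) = sqrt(48 + (-7)**2) = sqrt(48 + 49) = sqrt(97)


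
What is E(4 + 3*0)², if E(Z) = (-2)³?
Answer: 64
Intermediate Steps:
E(Z) = -8
E(4 + 3*0)² = (-8)² = 64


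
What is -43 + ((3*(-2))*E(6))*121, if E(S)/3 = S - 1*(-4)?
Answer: -21823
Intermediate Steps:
E(S) = 12 + 3*S (E(S) = 3*(S - 1*(-4)) = 3*(S + 4) = 3*(4 + S) = 12 + 3*S)
-43 + ((3*(-2))*E(6))*121 = -43 + ((3*(-2))*(12 + 3*6))*121 = -43 - 6*(12 + 18)*121 = -43 - 6*30*121 = -43 - 180*121 = -43 - 21780 = -21823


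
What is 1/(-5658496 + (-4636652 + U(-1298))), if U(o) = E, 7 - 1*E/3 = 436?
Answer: -1/10296435 ≈ -9.7121e-8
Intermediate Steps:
E = -1287 (E = 21 - 3*436 = 21 - 1308 = -1287)
U(o) = -1287
1/(-5658496 + (-4636652 + U(-1298))) = 1/(-5658496 + (-4636652 - 1287)) = 1/(-5658496 - 4637939) = 1/(-10296435) = -1/10296435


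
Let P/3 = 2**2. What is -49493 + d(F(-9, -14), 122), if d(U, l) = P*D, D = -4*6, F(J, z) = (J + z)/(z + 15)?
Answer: -49781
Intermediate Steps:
F(J, z) = (J + z)/(15 + z)
D = -24
P = 12 (P = 3*2**2 = 3*4 = 12)
d(U, l) = -288 (d(U, l) = 12*(-24) = -288)
-49493 + d(F(-9, -14), 122) = -49493 - 288 = -49781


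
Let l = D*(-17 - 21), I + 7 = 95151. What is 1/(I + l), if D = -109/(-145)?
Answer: 145/13791738 ≈ 1.0514e-5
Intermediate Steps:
D = 109/145 (D = -109*(-1/145) = 109/145 ≈ 0.75172)
I = 95144 (I = -7 + 95151 = 95144)
l = -4142/145 (l = 109*(-17 - 21)/145 = (109/145)*(-38) = -4142/145 ≈ -28.566)
1/(I + l) = 1/(95144 - 4142/145) = 1/(13791738/145) = 145/13791738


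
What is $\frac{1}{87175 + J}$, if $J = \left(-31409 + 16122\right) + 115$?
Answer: $\frac{1}{72003} \approx 1.3888 \cdot 10^{-5}$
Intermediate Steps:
$J = -15172$ ($J = -15287 + 115 = -15172$)
$\frac{1}{87175 + J} = \frac{1}{87175 - 15172} = \frac{1}{72003}$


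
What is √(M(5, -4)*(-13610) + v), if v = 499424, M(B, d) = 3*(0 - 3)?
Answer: √621914 ≈ 788.62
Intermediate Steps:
M(B, d) = -9 (M(B, d) = 3*(-3) = -9)
√(M(5, -4)*(-13610) + v) = √(-9*(-13610) + 499424) = √(122490 + 499424) = √621914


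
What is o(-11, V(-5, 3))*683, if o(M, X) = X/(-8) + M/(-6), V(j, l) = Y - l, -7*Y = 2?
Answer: 257491/168 ≈ 1532.7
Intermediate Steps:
Y = -2/7 (Y = -⅐*2 = -2/7 ≈ -0.28571)
V(j, l) = -2/7 - l
o(M, X) = -M/6 - X/8 (o(M, X) = X*(-⅛) + M*(-⅙) = -X/8 - M/6 = -M/6 - X/8)
o(-11, V(-5, 3))*683 = (-⅙*(-11) - (-2/7 - 1*3)/8)*683 = (11/6 - (-2/7 - 3)/8)*683 = (11/6 - ⅛*(-23/7))*683 = (11/6 + 23/56)*683 = (377/168)*683 = 257491/168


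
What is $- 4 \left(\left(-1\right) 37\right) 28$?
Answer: $4144$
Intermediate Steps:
$- 4 \left(\left(-1\right) 37\right) 28 = \left(-4\right) \left(-37\right) 28 = 148 \cdot 28 = 4144$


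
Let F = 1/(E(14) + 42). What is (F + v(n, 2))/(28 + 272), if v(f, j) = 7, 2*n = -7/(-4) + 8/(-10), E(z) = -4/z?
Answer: 2051/87600 ≈ 0.023413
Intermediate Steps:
n = 19/40 (n = (-7/(-4) + 8/(-10))/2 = (-7*(-¼) + 8*(-⅒))/2 = (7/4 - ⅘)/2 = (½)*(19/20) = 19/40 ≈ 0.47500)
F = 7/292 (F = 1/(-4/14 + 42) = 1/(-4*1/14 + 42) = 1/(-2/7 + 42) = 1/(292/7) = 7/292 ≈ 0.023973)
(F + v(n, 2))/(28 + 272) = (7/292 + 7)/(28 + 272) = (2051/292)/300 = (2051/292)*(1/300) = 2051/87600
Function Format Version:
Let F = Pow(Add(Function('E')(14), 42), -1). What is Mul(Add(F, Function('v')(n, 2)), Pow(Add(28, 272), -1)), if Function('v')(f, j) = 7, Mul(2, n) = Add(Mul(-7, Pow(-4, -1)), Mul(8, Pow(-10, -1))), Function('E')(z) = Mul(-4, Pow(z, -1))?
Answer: Rational(2051, 87600) ≈ 0.023413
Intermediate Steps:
n = Rational(19, 40) (n = Mul(Rational(1, 2), Add(Mul(-7, Pow(-4, -1)), Mul(8, Pow(-10, -1)))) = Mul(Rational(1, 2), Add(Mul(-7, Rational(-1, 4)), Mul(8, Rational(-1, 10)))) = Mul(Rational(1, 2), Add(Rational(7, 4), Rational(-4, 5))) = Mul(Rational(1, 2), Rational(19, 20)) = Rational(19, 40) ≈ 0.47500)
F = Rational(7, 292) (F = Pow(Add(Mul(-4, Pow(14, -1)), 42), -1) = Pow(Add(Mul(-4, Rational(1, 14)), 42), -1) = Pow(Add(Rational(-2, 7), 42), -1) = Pow(Rational(292, 7), -1) = Rational(7, 292) ≈ 0.023973)
Mul(Add(F, Function('v')(n, 2)), Pow(Add(28, 272), -1)) = Mul(Add(Rational(7, 292), 7), Pow(Add(28, 272), -1)) = Mul(Rational(2051, 292), Pow(300, -1)) = Mul(Rational(2051, 292), Rational(1, 300)) = Rational(2051, 87600)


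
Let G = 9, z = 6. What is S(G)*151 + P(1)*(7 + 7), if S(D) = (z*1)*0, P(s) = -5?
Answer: -70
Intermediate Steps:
S(D) = 0 (S(D) = (6*1)*0 = 6*0 = 0)
S(G)*151 + P(1)*(7 + 7) = 0*151 - 5*(7 + 7) = 0 - 5*14 = 0 - 70 = -70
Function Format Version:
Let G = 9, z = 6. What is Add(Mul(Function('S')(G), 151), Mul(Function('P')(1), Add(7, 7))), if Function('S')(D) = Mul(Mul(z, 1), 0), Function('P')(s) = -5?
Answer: -70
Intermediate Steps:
Function('S')(D) = 0 (Function('S')(D) = Mul(Mul(6, 1), 0) = Mul(6, 0) = 0)
Add(Mul(Function('S')(G), 151), Mul(Function('P')(1), Add(7, 7))) = Add(Mul(0, 151), Mul(-5, Add(7, 7))) = Add(0, Mul(-5, 14)) = Add(0, -70) = -70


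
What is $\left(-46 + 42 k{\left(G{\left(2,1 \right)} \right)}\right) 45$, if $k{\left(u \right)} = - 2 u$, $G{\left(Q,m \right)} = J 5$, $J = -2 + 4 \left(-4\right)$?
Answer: $338130$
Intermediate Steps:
$J = -18$ ($J = -2 - 16 = -18$)
$G{\left(Q,m \right)} = -90$ ($G{\left(Q,m \right)} = \left(-18\right) 5 = -90$)
$\left(-46 + 42 k{\left(G{\left(2,1 \right)} \right)}\right) 45 = \left(-46 + 42 \left(\left(-2\right) \left(-90\right)\right)\right) 45 = \left(-46 + 42 \cdot 180\right) 45 = \left(-46 + 7560\right) 45 = 7514 \cdot 45 = 338130$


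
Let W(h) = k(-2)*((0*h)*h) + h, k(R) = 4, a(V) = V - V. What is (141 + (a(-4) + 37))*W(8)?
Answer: 1424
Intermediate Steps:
a(V) = 0
W(h) = h (W(h) = 4*((0*h)*h) + h = 4*(0*h) + h = 4*0 + h = 0 + h = h)
(141 + (a(-4) + 37))*W(8) = (141 + (0 + 37))*8 = (141 + 37)*8 = 178*8 = 1424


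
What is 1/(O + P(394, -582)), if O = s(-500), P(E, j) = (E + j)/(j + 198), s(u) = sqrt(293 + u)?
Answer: 4512/1909921 - 27648*I*sqrt(23)/1909921 ≈ 0.0023624 - 0.069424*I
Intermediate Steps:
P(E, j) = (E + j)/(198 + j)
O = 3*I*sqrt(23) (O = sqrt(293 - 500) = sqrt(-207) = 3*I*sqrt(23) ≈ 14.387*I)
1/(O + P(394, -582)) = 1/(3*I*sqrt(23) + (394 - 582)/(198 - 582)) = 1/(3*I*sqrt(23) - 188/(-384)) = 1/(3*I*sqrt(23) - 1/384*(-188)) = 1/(3*I*sqrt(23) + 47/96) = 1/(47/96 + 3*I*sqrt(23))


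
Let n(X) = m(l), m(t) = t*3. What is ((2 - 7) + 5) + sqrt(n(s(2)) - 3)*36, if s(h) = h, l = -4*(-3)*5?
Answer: 36*sqrt(177) ≈ 478.95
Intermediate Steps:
l = 60 (l = 12*5 = 60)
m(t) = 3*t
n(X) = 180 (n(X) = 3*60 = 180)
((2 - 7) + 5) + sqrt(n(s(2)) - 3)*36 = ((2 - 7) + 5) + sqrt(180 - 3)*36 = (-5 + 5) + sqrt(177)*36 = 0 + 36*sqrt(177) = 36*sqrt(177)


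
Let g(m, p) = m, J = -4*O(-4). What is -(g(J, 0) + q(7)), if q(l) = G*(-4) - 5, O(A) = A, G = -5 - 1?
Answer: -35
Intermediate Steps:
G = -6
J = 16 (J = -4*(-4) = 16)
q(l) = 19 (q(l) = -6*(-4) - 5 = 24 - 5 = 19)
-(g(J, 0) + q(7)) = -(16 + 19) = -1*35 = -35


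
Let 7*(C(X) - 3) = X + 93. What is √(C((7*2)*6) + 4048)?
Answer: √199738/7 ≈ 63.846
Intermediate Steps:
C(X) = 114/7 + X/7 (C(X) = 3 + (X + 93)/7 = 3 + (93 + X)/7 = 3 + (93/7 + X/7) = 114/7 + X/7)
√(C((7*2)*6) + 4048) = √((114/7 + ((7*2)*6)/7) + 4048) = √((114/7 + (14*6)/7) + 4048) = √((114/7 + (⅐)*84) + 4048) = √((114/7 + 12) + 4048) = √(198/7 + 4048) = √(28534/7) = √199738/7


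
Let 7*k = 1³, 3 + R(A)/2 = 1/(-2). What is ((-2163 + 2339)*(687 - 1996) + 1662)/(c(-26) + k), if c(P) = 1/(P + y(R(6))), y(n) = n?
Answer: -2032107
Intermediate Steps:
R(A) = -7 (R(A) = -6 + 2/(-2) = -6 + 2*(-½) = -6 - 1 = -7)
k = ⅐ (k = (⅐)*1³ = (⅐)*1 = ⅐ ≈ 0.14286)
c(P) = 1/(-7 + P) (c(P) = 1/(P - 7) = 1/(-7 + P))
((-2163 + 2339)*(687 - 1996) + 1662)/(c(-26) + k) = ((-2163 + 2339)*(687 - 1996) + 1662)/(1/(-7 - 26) + ⅐) = (176*(-1309) + 1662)/(1/(-33) + ⅐) = (-230384 + 1662)/(-1/33 + ⅐) = -228722/26/231 = -228722*231/26 = -2032107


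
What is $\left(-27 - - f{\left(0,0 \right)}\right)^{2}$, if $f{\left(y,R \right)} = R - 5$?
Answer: $1024$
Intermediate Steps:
$f{\left(y,R \right)} = -5 + R$
$\left(-27 - - f{\left(0,0 \right)}\right)^{2} = \left(-27 + \left(\left(-1\right) 0 + \left(-5 + 0\right)\right)\right)^{2} = \left(-27 + \left(0 - 5\right)\right)^{2} = \left(-27 - 5\right)^{2} = \left(-32\right)^{2} = 1024$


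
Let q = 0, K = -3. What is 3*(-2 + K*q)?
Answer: -6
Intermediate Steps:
3*(-2 + K*q) = 3*(-2 - 3*0) = 3*(-2 + 0) = 3*(-2) = -6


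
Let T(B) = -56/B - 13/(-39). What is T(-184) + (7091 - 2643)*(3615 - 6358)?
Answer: -841859572/69 ≈ -1.2201e+7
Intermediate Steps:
T(B) = 1/3 - 56/B (T(B) = -56/B - 13*(-1/39) = -56/B + 1/3 = 1/3 - 56/B)
T(-184) + (7091 - 2643)*(3615 - 6358) = (1/3)*(-168 - 184)/(-184) + (7091 - 2643)*(3615 - 6358) = (1/3)*(-1/184)*(-352) + 4448*(-2743) = 44/69 - 12200864 = -841859572/69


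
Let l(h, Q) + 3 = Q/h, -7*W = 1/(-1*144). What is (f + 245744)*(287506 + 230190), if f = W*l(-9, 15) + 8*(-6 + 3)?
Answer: 3434622985528/27 ≈ 1.2721e+11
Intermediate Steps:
W = 1/1008 (W = -1/(7*((-1*144))) = -⅐/(-144) = -⅐*(-1/144) = 1/1008 ≈ 0.00099206)
l(h, Q) = -3 + Q/h
f = -5185/216 (f = (-3 + 15/(-9))/1008 + 8*(-6 + 3) = (-3 + 15*(-⅑))/1008 + 8*(-3) = (-3 - 5/3)/1008 - 24 = (1/1008)*(-14/3) - 24 = -1/216 - 24 = -5185/216 ≈ -24.005)
(f + 245744)*(287506 + 230190) = (-5185/216 + 245744)*(287506 + 230190) = (53075519/216)*517696 = 3434622985528/27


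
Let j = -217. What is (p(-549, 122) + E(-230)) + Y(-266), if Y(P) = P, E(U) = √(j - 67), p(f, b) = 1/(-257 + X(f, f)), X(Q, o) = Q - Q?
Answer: -68363/257 + 2*I*√71 ≈ -266.0 + 16.852*I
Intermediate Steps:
X(Q, o) = 0
p(f, b) = -1/257 (p(f, b) = 1/(-257 + 0) = 1/(-257) = -1/257)
E(U) = 2*I*√71 (E(U) = √(-217 - 67) = √(-284) = 2*I*√71)
(p(-549, 122) + E(-230)) + Y(-266) = (-1/257 + 2*I*√71) - 266 = -68363/257 + 2*I*√71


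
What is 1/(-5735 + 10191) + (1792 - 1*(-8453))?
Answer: 45651721/4456 ≈ 10245.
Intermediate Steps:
1/(-5735 + 10191) + (1792 - 1*(-8453)) = 1/4456 + (1792 + 8453) = 1/4456 + 10245 = 45651721/4456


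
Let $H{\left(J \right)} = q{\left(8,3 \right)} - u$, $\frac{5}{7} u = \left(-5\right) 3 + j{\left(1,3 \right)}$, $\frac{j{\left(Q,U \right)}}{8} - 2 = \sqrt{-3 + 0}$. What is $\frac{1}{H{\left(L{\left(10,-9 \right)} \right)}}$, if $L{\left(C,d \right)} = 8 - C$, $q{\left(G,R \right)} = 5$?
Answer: $\frac{15}{1622} + \frac{70 i \sqrt{3}}{2433} \approx 0.0092478 + 0.049833 i$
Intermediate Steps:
$j{\left(Q,U \right)} = 16 + 8 i \sqrt{3}$ ($j{\left(Q,U \right)} = 16 + 8 \sqrt{-3 + 0} = 16 + 8 \sqrt{-3} = 16 + 8 i \sqrt{3}$)
$u = \frac{7}{5} + \frac{56 i \sqrt{3}}{5}$ ($u = \frac{7 \left(\left(-5\right) 3 + \left(16 + 8 i \sqrt{3}\right)\right)}{5} = \frac{7 \left(-15 + \left(16 + 8 i \sqrt{3}\right)\right)}{5} = \frac{7 \left(1 + 8 i \sqrt{3}\right)}{5} = \frac{7}{5} + \frac{56 i \sqrt{3}}{5} \approx 1.4 + 19.399 i$)
$H{\left(J \right)} = \frac{18}{5} - \frac{56 i \sqrt{3}}{5}$ ($H{\left(J \right)} = 5 - \left(\frac{7}{5} + \frac{56 i \sqrt{3}}{5}\right) = \frac{18}{5} - \frac{56 i \sqrt{3}}{5}$)
$\frac{1}{H{\left(L{\left(10,-9 \right)} \right)}} = \frac{1}{\frac{18}{5} - \frac{56 i \sqrt{3}}{5}}$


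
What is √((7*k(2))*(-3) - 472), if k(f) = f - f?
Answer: 2*I*√118 ≈ 21.726*I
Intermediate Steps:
k(f) = 0
√((7*k(2))*(-3) - 472) = √((7*0)*(-3) - 472) = √(0*(-3) - 472) = √(0 - 472) = √(-472) = 2*I*√118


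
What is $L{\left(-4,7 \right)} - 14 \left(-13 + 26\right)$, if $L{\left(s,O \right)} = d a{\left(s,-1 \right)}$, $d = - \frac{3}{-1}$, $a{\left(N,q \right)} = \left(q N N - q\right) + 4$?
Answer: $-215$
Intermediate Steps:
$a{\left(N,q \right)} = 4 - q + q N^{2}$ ($a{\left(N,q \right)} = \left(N q N - q\right) + 4 = \left(q N^{2} - q\right) + 4 = \left(- q + q N^{2}\right) + 4 = 4 - q + q N^{2}$)
$d = 3$ ($d = \left(-3\right) \left(-1\right) = 3$)
$L{\left(s,O \right)} = 15 - 3 s^{2}$ ($L{\left(s,O \right)} = 3 \left(4 - -1 - s^{2}\right) = 3 \left(4 + 1 - s^{2}\right) = 3 \left(5 - s^{2}\right) = 15 - 3 s^{2}$)
$L{\left(-4,7 \right)} - 14 \left(-13 + 26\right) = \left(15 - 3 \left(-4\right)^{2}\right) - 14 \left(-13 + 26\right) = \left(15 - 48\right) - 182 = -33 - 182 = -215$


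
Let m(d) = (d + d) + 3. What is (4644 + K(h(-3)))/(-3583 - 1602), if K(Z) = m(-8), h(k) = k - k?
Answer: -4631/5185 ≈ -0.89315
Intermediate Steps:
h(k) = 0
m(d) = 3 + 2*d (m(d) = 2*d + 3 = 3 + 2*d)
K(Z) = -13 (K(Z) = 3 + 2*(-8) = 3 - 16 = -13)
(4644 + K(h(-3)))/(-3583 - 1602) = (4644 - 13)/(-3583 - 1602) = 4631/(-5185) = 4631*(-1/5185) = -4631/5185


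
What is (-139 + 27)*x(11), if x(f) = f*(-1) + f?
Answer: 0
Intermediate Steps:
x(f) = 0 (x(f) = -f + f = 0)
(-139 + 27)*x(11) = (-139 + 27)*0 = -112*0 = 0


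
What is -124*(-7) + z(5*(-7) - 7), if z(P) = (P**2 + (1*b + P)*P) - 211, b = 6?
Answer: 3933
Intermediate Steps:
z(P) = -211 + P**2 + P*(6 + P) (z(P) = (P**2 + (1*6 + P)*P) - 211 = (P**2 + (6 + P)*P) - 211 = (P**2 + P*(6 + P)) - 211 = -211 + P**2 + P*(6 + P))
-124*(-7) + z(5*(-7) - 7) = -124*(-7) + (-211 + 2*(5*(-7) - 7)**2 + 6*(5*(-7) - 7)) = 868 + (-211 + 2*(-35 - 7)**2 + 6*(-35 - 7)) = 868 + (-211 + 2*(-42)**2 + 6*(-42)) = 868 + (-211 + 2*1764 - 252) = 868 + (-211 + 3528 - 252) = 868 + 3065 = 3933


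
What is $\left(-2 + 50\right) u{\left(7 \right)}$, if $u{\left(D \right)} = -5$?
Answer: $-240$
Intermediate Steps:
$\left(-2 + 50\right) u{\left(7 \right)} = \left(-2 + 50\right) \left(-5\right) = 48 \left(-5\right) = -240$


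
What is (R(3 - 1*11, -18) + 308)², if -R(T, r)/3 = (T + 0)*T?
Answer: 13456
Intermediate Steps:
R(T, r) = -3*T² (R(T, r) = -3*(T + 0)*T = -3*T*T = -3*T²)
(R(3 - 1*11, -18) + 308)² = (-3*(3 - 1*11)² + 308)² = (-3*(3 - 11)² + 308)² = (-3*(-8)² + 308)² = (-3*64 + 308)² = (-192 + 308)² = 116² = 13456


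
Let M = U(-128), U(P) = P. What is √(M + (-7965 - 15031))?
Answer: 2*I*√5781 ≈ 152.07*I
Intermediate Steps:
M = -128
√(M + (-7965 - 15031)) = √(-128 + (-7965 - 15031)) = √(-128 - 22996) = √(-23124) = 2*I*√5781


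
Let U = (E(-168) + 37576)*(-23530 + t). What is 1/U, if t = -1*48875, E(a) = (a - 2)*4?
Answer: -1/2671454880 ≈ -3.7433e-10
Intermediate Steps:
E(a) = -8 + 4*a (E(a) = (-2 + a)*4 = -8 + 4*a)
t = -48875
U = -2671454880 (U = ((-8 + 4*(-168)) + 37576)*(-23530 - 48875) = ((-8 - 672) + 37576)*(-72405) = (-680 + 37576)*(-72405) = 36896*(-72405) = -2671454880)
1/U = 1/(-2671454880) = -1/2671454880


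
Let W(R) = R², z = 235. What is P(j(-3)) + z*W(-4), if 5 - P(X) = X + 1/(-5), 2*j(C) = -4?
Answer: 18836/5 ≈ 3767.2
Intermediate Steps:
j(C) = -2 (j(C) = (½)*(-4) = -2)
P(X) = 26/5 - X (P(X) = 5 - (X + 1/(-5)) = 5 - (X - ⅕) = 5 - (-⅕ + X) = 5 + (⅕ - X) = 26/5 - X)
P(j(-3)) + z*W(-4) = (26/5 - 1*(-2)) + 235*(-4)² = (26/5 + 2) + 235*16 = 36/5 + 3760 = 18836/5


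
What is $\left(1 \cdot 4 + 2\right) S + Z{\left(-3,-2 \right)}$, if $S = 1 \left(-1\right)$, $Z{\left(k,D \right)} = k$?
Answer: $-9$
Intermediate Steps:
$S = -1$
$\left(1 \cdot 4 + 2\right) S + Z{\left(-3,-2 \right)} = \left(1 \cdot 4 + 2\right) \left(-1\right) - 3 = \left(4 + 2\right) \left(-1\right) - 3 = 6 \left(-1\right) - 3 = -6 - 3 = -9$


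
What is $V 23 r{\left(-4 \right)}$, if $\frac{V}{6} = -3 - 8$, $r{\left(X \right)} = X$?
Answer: $6072$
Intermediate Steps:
$V = -66$ ($V = 6 \left(-3 - 8\right) = 6 \left(-11\right) = -66$)
$V 23 r{\left(-4 \right)} = \left(-66\right) 23 \left(-4\right) = \left(-1518\right) \left(-4\right) = 6072$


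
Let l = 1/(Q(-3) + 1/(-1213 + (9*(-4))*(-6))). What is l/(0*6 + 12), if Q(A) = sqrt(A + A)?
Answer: -997/71568660 - 994009*I*sqrt(6)/71568660 ≈ -1.3931e-5 - 0.034021*I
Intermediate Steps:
Q(A) = sqrt(2)*sqrt(A) (Q(A) = sqrt(2*A) = sqrt(2)*sqrt(A))
l = 1/(-1/997 + I*sqrt(6)) (l = 1/(sqrt(2)*sqrt(-3) + 1/(-1213 + (9*(-4))*(-6))) = 1/(sqrt(2)*(I*sqrt(3)) + 1/(-1213 - 36*(-6))) = 1/(I*sqrt(6) + 1/(-1213 + 216)) = 1/(I*sqrt(6) + 1/(-997)) = 1/(I*sqrt(6) - 1/997) = 1/(-1/997 + I*sqrt(6)) ≈ -0.000167 - 0.40825*I)
l/(0*6 + 12) = (-997/5964055 - 994009*I*sqrt(6)/5964055)/(0*6 + 12) = (-997/5964055 - 994009*I*sqrt(6)/5964055)/(0 + 12) = (-997/5964055 - 994009*I*sqrt(6)/5964055)/12 = (-997/5964055 - 994009*I*sqrt(6)/5964055)*(1/12) = -997/71568660 - 994009*I*sqrt(6)/71568660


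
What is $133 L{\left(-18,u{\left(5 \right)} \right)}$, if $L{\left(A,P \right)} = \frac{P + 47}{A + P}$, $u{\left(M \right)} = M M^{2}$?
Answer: $\frac{22876}{107} \approx 213.79$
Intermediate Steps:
$u{\left(M \right)} = M^{3}$
$L{\left(A,P \right)} = \frac{47 + P}{A + P}$
$133 L{\left(-18,u{\left(5 \right)} \right)} = 133 \frac{47 + 5^{3}}{-18 + 5^{3}} = 133 \frac{47 + 125}{-18 + 125} = 133 \cdot \frac{1}{107} \cdot 172 = 133 \cdot \frac{172}{107} = \frac{22876}{107}$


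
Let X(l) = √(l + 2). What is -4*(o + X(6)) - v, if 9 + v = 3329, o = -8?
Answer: -3288 - 8*√2 ≈ -3299.3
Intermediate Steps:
v = 3320 (v = -9 + 3329 = 3320)
X(l) = √(2 + l)
-4*(o + X(6)) - v = -4*(-8 + √(2 + 6)) - 1*3320 = -4*(-8 + √8) - 3320 = -4*(-8 + 2*√2) - 3320 = (32 - 8*√2) - 3320 = -3288 - 8*√2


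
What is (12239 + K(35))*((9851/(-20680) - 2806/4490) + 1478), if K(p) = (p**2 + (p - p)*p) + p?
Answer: 185118226738447/9285320 ≈ 1.9937e+7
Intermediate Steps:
K(p) = p + p**2 (K(p) = (p**2 + 0*p) + p = (p**2 + 0) + p = p**2 + p = p + p**2)
(12239 + K(35))*((9851/(-20680) - 2806/4490) + 1478) = (12239 + 35*(1 + 35))*((9851/(-20680) - 2806/4490) + 1478) = (12239 + 35*36)*((9851*(-1/20680) - 2806*1/4490) + 1478) = (12239 + 1260)*((-9851/20680 - 1403/2245) + 1478) = 13499*(-10225907/9285320 + 1478) = 13499*(13713477053/9285320) = 185118226738447/9285320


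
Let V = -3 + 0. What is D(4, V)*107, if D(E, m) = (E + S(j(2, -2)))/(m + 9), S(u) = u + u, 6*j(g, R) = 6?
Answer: 107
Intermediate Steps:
j(g, R) = 1 (j(g, R) = (⅙)*6 = 1)
S(u) = 2*u
V = -3
D(E, m) = (2 + E)/(9 + m) (D(E, m) = (E + 2*1)/(m + 9) = (E + 2)/(9 + m) = (2 + E)/(9 + m))
D(4, V)*107 = ((2 + 4)/(9 - 3))*107 = (6/6)*107 = ((⅙)*6)*107 = 1*107 = 107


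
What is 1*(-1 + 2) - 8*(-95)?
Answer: 761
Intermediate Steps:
1*(-1 + 2) - 8*(-95) = 1*1 + 760 = 1 + 760 = 761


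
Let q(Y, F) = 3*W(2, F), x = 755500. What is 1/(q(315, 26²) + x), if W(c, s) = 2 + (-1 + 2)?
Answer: 1/755509 ≈ 1.3236e-6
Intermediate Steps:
W(c, s) = 3 (W(c, s) = 2 + 1 = 3)
q(Y, F) = 9 (q(Y, F) = 3*3 = 9)
1/(q(315, 26²) + x) = 1/(9 + 755500) = 1/755509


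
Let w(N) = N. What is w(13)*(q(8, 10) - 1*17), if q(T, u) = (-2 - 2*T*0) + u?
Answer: -117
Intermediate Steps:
q(T, u) = -2 + u (q(T, u) = (-2 + 0) + u = -2 + u)
w(13)*(q(8, 10) - 1*17) = 13*((-2 + 10) - 1*17) = 13*(8 - 17) = 13*(-9) = -117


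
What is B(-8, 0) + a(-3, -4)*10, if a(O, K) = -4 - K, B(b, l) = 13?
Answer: 13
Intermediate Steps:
B(-8, 0) + a(-3, -4)*10 = 13 + (-4 - 1*(-4))*10 = 13 + (-4 + 4)*10 = 13 + 0*10 = 13 + 0 = 13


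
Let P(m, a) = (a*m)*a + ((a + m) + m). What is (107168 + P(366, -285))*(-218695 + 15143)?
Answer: -6073170347680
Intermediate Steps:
P(m, a) = a + 2*m + m*a² (P(m, a) = m*a² + (a + 2*m) = a + 2*m + m*a²)
(107168 + P(366, -285))*(-218695 + 15143) = (107168 + (-285 + 2*366 + 366*(-285)²))*(-218695 + 15143) = (107168 + (-285 + 732 + 366*81225))*(-203552) = (107168 + (-285 + 732 + 29728350))*(-203552) = (107168 + 29728797)*(-203552) = 29835965*(-203552) = -6073170347680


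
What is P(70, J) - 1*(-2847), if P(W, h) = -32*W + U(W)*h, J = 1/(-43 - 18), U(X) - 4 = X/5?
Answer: 37009/61 ≈ 606.71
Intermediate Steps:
U(X) = 4 + X/5
J = -1/61 (J = 1/(-61) = -1/61 ≈ -0.016393)
P(W, h) = -32*W + h*(4 + W/5) (P(W, h) = -32*W + (4 + W/5)*h = -32*W + h*(4 + W/5))
P(70, J) - 1*(-2847) = (-32*70 + (⅕)*(-1/61)*(20 + 70)) - 1*(-2847) = (-2240 + (⅕)*(-1/61)*90) + 2847 = (-2240 - 18/61) + 2847 = -136658/61 + 2847 = 37009/61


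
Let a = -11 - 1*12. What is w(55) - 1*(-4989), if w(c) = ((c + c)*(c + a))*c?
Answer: 198589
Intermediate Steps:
a = -23 (a = -11 - 12 = -23)
w(c) = 2*c**2*(-23 + c) (w(c) = ((c + c)*(c - 23))*c = ((2*c)*(-23 + c))*c = (2*c*(-23 + c))*c = 2*c**2*(-23 + c))
w(55) - 1*(-4989) = 2*55**2*(-23 + 55) - 1*(-4989) = 2*3025*32 + 4989 = 193600 + 4989 = 198589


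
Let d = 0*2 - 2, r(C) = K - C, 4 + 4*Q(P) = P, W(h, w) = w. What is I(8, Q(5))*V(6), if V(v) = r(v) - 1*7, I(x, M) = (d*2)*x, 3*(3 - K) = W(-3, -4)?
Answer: 832/3 ≈ 277.33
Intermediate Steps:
K = 13/3 (K = 3 - ⅓*(-4) = 3 + 4/3 = 13/3 ≈ 4.3333)
Q(P) = -1 + P/4
r(C) = 13/3 - C
d = -2 (d = 0 - 2 = -2)
I(x, M) = -4*x (I(x, M) = (-2*2)*x = -4*x)
V(v) = -8/3 - v (V(v) = (13/3 - v) - 1*7 = (13/3 - v) - 7 = -8/3 - v)
I(8, Q(5))*V(6) = (-4*8)*(-8/3 - 1*6) = -32*(-8/3 - 6) = -32*(-26/3) = 832/3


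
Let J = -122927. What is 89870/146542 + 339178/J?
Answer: -251015409/116973821 ≈ -2.1459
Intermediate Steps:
89870/146542 + 339178/J = 89870/146542 + 339178/(-122927) = 89870*(1/146542) + 339178*(-1/122927) = 4085/6661 - 48454/17561 = -251015409/116973821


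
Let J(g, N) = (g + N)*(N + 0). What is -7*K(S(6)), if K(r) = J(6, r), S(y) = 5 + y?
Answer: -1309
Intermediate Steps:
J(g, N) = N*(N + g) (J(g, N) = (N + g)*N = N*(N + g))
K(r) = r*(6 + r) (K(r) = r*(r + 6) = r*(6 + r))
-7*K(S(6)) = -7*(5 + 6)*(6 + (5 + 6)) = -77*(6 + 11) = -77*17 = -7*187 = -1309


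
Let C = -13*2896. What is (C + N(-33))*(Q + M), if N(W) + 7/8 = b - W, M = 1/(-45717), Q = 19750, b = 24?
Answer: -90512288033505/121912 ≈ -7.4244e+8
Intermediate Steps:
C = -37648
M = -1/45717 ≈ -2.1874e-5
N(W) = 185/8 - W (N(W) = -7/8 + (24 - W) = 185/8 - W)
(C + N(-33))*(Q + M) = (-37648 + (185/8 - 1*(-33)))*(19750 - 1/45717) = (-37648 + (185/8 + 33))*(902910749/45717) = (-37648 + 449/8)*(902910749/45717) = -300735/8*902910749/45717 = -90512288033505/121912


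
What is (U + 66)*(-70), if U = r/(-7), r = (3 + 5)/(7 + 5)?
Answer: -13840/3 ≈ -4613.3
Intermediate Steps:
r = ⅔ (r = 8/12 = 8*(1/12) = ⅔ ≈ 0.66667)
U = -2/21 (U = (⅔)/(-7) = (⅔)*(-⅐) = -2/21 ≈ -0.095238)
(U + 66)*(-70) = (-2/21 + 66)*(-70) = (1384/21)*(-70) = -13840/3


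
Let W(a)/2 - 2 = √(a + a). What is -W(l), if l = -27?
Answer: -4 - 6*I*√6 ≈ -4.0 - 14.697*I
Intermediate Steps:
W(a) = 4 + 2*√2*√a (W(a) = 4 + 2*√(a + a) = 4 + 2*√(2*a) = 4 + 2*(√2*√a) = 4 + 2*√2*√a)
-W(l) = -(4 + 2*√2*√(-27)) = -(4 + 2*√2*(3*I*√3)) = -(4 + 6*I*√6) = -4 - 6*I*√6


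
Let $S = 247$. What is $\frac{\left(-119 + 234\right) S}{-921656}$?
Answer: $- \frac{1235}{40072} \approx -0.03082$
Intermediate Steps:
$\frac{\left(-119 + 234\right) S}{-921656} = \frac{\left(-119 + 234\right) 247}{-921656} = 115 \cdot 247 \left(- \frac{1}{921656}\right) = 28405 \left(- \frac{1}{921656}\right) = - \frac{1235}{40072}$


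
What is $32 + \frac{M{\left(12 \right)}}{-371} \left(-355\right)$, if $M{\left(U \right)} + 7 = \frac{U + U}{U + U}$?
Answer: $\frac{9742}{371} \approx 26.259$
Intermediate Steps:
$M{\left(U \right)} = -6$ ($M{\left(U \right)} = -7 + \frac{U + U}{U + U} = -7 + \frac{2 U}{2 U} = -7 + 2 U \frac{1}{2 U} = -7 + 1 = -6$)
$32 + \frac{M{\left(12 \right)}}{-371} \left(-355\right) = 32 + - \frac{6}{-371} \left(-355\right) = 32 + \left(-6\right) \left(- \frac{1}{371}\right) \left(-355\right) = 32 + \frac{6}{371} \left(-355\right) = 32 - \frac{2130}{371} = \frac{9742}{371}$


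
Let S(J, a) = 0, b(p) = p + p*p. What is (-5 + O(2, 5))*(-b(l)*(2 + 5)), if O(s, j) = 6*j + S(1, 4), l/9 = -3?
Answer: -122850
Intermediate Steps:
l = -27 (l = 9*(-3) = -27)
b(p) = p + p²
O(s, j) = 6*j (O(s, j) = 6*j + 0 = 6*j)
(-5 + O(2, 5))*(-b(l)*(2 + 5)) = (-5 + 6*5)*(-(-27*(1 - 27))*(2 + 5)) = (-5 + 30)*(-(-27*(-26))*7) = 25*(-702*7) = 25*(-1*4914) = 25*(-4914) = -122850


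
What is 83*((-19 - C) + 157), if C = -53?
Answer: 15853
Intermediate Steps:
83*((-19 - C) + 157) = 83*((-19 - 1*(-53)) + 157) = 83*((-19 + 53) + 157) = 83*(34 + 157) = 83*191 = 15853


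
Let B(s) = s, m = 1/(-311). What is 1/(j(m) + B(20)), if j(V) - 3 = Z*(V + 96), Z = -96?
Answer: -311/2858927 ≈ -0.00010878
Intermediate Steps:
m = -1/311 ≈ -0.0032154
j(V) = -9213 - 96*V (j(V) = 3 - 96*(V + 96) = 3 - 96*(96 + V) = 3 + (-9216 - 96*V) = -9213 - 96*V)
1/(j(m) + B(20)) = 1/((-9213 - 96*(-1/311)) + 20) = 1/((-9213 + 96/311) + 20) = 1/(-2865147/311 + 20) = 1/(-2858927/311) = -311/2858927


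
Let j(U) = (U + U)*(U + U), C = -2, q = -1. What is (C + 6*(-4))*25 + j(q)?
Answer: -646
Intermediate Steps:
j(U) = 4*U² (j(U) = (2*U)*(2*U) = 4*U²)
(C + 6*(-4))*25 + j(q) = (-2 + 6*(-4))*25 + 4*(-1)² = (-2 - 24)*25 + 4*1 = -26*25 + 4 = -650 + 4 = -646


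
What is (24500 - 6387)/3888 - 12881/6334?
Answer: 32323207/12313296 ≈ 2.6251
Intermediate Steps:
(24500 - 6387)/3888 - 12881/6334 = 18113*(1/3888) - 12881*1/6334 = 18113/3888 - 12881/6334 = 32323207/12313296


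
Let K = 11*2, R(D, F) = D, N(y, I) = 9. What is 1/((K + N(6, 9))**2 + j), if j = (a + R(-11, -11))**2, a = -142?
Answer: 1/24370 ≈ 4.1034e-5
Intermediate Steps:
j = 23409 (j = (-142 - 11)**2 = (-153)**2 = 23409)
K = 22
1/((K + N(6, 9))**2 + j) = 1/((22 + 9)**2 + 23409) = 1/(31**2 + 23409) = 1/(961 + 23409) = 1/24370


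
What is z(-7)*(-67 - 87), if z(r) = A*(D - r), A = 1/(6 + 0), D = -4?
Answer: -77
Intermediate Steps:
A = ⅙ (A = 1/6 = ⅙ ≈ 0.16667)
z(r) = -⅔ - r/6 (z(r) = (-4 - r)/6 = -⅔ - r/6)
z(-7)*(-67 - 87) = (-⅔ - ⅙*(-7))*(-67 - 87) = (-⅔ + 7/6)*(-154) = (½)*(-154) = -77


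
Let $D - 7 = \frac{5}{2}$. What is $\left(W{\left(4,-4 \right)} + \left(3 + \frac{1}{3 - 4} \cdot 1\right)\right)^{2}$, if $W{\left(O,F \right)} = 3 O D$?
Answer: $13456$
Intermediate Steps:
$D = \frac{19}{2}$ ($D = 7 + \frac{5}{2} = \frac{19}{2} \approx 9.5$)
$W{\left(O,F \right)} = \frac{57 O}{2}$ ($W{\left(O,F \right)} = 3 O \frac{19}{2} = \frac{57 O}{2}$)
$\left(W{\left(4,-4 \right)} + \left(3 + \frac{1}{3 - 4} \cdot 1\right)\right)^{2} = \left(\frac{57}{2} \cdot 4 + \left(3 + \frac{1}{3 - 4} \cdot 1\right)\right)^{2} = \left(114 + \left(3 + \frac{1}{-1} \cdot 1\right)\right)^{2} = \left(114 + \left(3 - 1\right)\right)^{2} = \left(114 + 2\right)^{2} = 116^{2} = 13456$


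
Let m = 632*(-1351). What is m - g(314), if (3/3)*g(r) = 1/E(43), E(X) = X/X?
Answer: -853833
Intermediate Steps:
E(X) = 1
m = -853832
g(r) = 1 (g(r) = 1/1 = 1)
m - g(314) = -853832 - 1*1 = -853832 - 1 = -853833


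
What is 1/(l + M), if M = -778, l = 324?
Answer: -1/454 ≈ -0.0022026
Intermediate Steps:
1/(l + M) = 1/(324 - 778) = 1/(-454) = -1/454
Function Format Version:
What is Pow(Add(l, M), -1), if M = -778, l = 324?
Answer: Rational(-1, 454) ≈ -0.0022026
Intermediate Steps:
Pow(Add(l, M), -1) = Pow(Add(324, -778), -1) = Pow(-454, -1) = Rational(-1, 454)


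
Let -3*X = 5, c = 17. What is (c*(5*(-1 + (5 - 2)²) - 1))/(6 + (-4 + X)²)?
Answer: 5967/343 ≈ 17.396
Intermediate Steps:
X = -5/3 (X = -⅓*5 = -5/3 ≈ -1.6667)
(c*(5*(-1 + (5 - 2)²) - 1))/(6 + (-4 + X)²) = (17*(5*(-1 + (5 - 2)²) - 1))/(6 + (-4 - 5/3)²) = (17*(5*(-1 + 3²) - 1))/(6 + (-17/3)²) = (17*(5*(-1 + 9) - 1))/(6 + 289/9) = (17*(5*8 - 1))/(343/9) = (17*(40 - 1))*(9/343) = (17*39)*(9/343) = 663*(9/343) = 5967/343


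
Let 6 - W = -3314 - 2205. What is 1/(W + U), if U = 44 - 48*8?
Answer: 1/5185 ≈ 0.00019286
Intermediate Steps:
W = 5525 (W = 6 - (-3314 - 2205) = 6 - 1*(-5519) = 6 + 5519 = 5525)
U = -340 (U = 44 - 384 = -340)
1/(W + U) = 1/(5525 - 340) = 1/5185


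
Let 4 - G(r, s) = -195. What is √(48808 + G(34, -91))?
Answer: √49007 ≈ 221.38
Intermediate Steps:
G(r, s) = 199 (G(r, s) = 4 - 1*(-195) = 4 + 195 = 199)
√(48808 + G(34, -91)) = √(48808 + 199) = √49007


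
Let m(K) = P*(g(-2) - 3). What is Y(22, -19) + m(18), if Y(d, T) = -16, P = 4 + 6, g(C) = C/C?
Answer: -36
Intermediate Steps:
g(C) = 1
P = 10
m(K) = -20 (m(K) = 10*(1 - 3) = 10*(-2) = -20)
Y(22, -19) + m(18) = -16 - 20 = -36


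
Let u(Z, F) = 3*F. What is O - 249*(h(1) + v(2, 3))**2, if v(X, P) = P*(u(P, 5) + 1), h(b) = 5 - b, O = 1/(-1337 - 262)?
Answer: -1076600305/1599 ≈ -6.7330e+5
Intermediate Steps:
O = -1/1599 (O = 1/(-1599) = -1/1599 ≈ -0.00062539)
v(X, P) = 16*P (v(X, P) = P*(3*5 + 1) = P*(15 + 1) = P*16 = 16*P)
O - 249*(h(1) + v(2, 3))**2 = -1/1599 - 249*((5 - 1*1) + 16*3)**2 = -1/1599 - 249*((5 - 1) + 48)**2 = -1/1599 - 249*(4 + 48)**2 = -1/1599 - 249*52**2 = -1/1599 - 249*2704 = -1/1599 - 673296 = -1076600305/1599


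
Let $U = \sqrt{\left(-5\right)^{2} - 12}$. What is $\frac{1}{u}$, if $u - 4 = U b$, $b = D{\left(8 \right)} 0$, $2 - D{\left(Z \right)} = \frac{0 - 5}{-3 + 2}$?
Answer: $\frac{1}{4} \approx 0.25$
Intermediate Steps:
$D{\left(Z \right)} = -3$ ($D{\left(Z \right)} = 2 - \frac{0 - 5}{-3 + 2} = 2 - - \frac{5}{-1} = 2 - \left(-5\right) \left(-1\right) = 2 - 5 = -3$)
$U = \sqrt{13}$ ($U = \sqrt{25 - 12} = \sqrt{13} \approx 3.6056$)
$b = 0$ ($b = \left(-3\right) 0 = 0$)
$u = 4$ ($u = 4 + \sqrt{13} \cdot 0 = 4 + 0 = 4$)
$\frac{1}{u} = \frac{1}{4}$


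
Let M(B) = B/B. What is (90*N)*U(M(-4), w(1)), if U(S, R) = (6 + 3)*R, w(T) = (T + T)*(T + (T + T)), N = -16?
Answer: -77760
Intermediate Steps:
M(B) = 1
w(T) = 6*T**2 (w(T) = (2*T)*(T + 2*T) = (2*T)*(3*T) = 6*T**2)
U(S, R) = 9*R
(90*N)*U(M(-4), w(1)) = (90*(-16))*(9*(6*1**2)) = -12960*6*1 = -12960*6 = -1440*54 = -77760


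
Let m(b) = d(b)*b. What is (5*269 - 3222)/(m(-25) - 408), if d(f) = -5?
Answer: 1877/283 ≈ 6.6325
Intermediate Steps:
m(b) = -5*b
(5*269 - 3222)/(m(-25) - 408) = (5*269 - 3222)/(-5*(-25) - 408) = (1345 - 3222)/(125 - 408) = -1877/(-283) = -1877*(-1/283) = 1877/283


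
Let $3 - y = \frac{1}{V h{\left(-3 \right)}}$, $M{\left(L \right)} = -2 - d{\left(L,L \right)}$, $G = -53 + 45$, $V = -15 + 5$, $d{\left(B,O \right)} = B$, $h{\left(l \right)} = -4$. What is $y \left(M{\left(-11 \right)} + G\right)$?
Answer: $\frac{119}{40} \approx 2.975$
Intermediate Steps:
$V = -10$
$G = -8$
$M{\left(L \right)} = -2 - L$
$y = \frac{119}{40}$ ($y = 3 - \frac{1}{\left(-10\right) \left(-4\right)} = 3 - \frac{1}{40} = \frac{119}{40} \approx 2.975$)
$y \left(M{\left(-11 \right)} + G\right) = \frac{119 \left(\left(-2 - -11\right) - 8\right)}{40} = \frac{119 \left(\left(-2 + 11\right) - 8\right)}{40} = \frac{119 \left(9 - 8\right)}{40} = \frac{119}{40} \cdot 1 = \frac{119}{40}$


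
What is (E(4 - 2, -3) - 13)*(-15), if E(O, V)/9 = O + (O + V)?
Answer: 60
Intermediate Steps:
E(O, V) = 9*V + 18*O (E(O, V) = 9*(O + (O + V)) = 9*(V + 2*O) = 9*V + 18*O)
(E(4 - 2, -3) - 13)*(-15) = ((9*(-3) + 18*(4 - 2)) - 13)*(-15) = ((-27 + 18*2) - 13)*(-15) = ((-27 + 36) - 13)*(-15) = (9 - 13)*(-15) = -4*(-15) = 60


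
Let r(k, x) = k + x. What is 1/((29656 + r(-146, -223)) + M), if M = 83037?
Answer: 1/112324 ≈ 8.9028e-6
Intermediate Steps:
1/((29656 + r(-146, -223)) + M) = 1/((29656 + (-146 - 223)) + 83037) = 1/((29656 - 369) + 83037) = 1/(29287 + 83037) = 1/112324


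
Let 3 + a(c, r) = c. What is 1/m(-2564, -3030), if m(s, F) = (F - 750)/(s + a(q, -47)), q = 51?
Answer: 629/945 ≈ 0.66561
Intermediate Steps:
a(c, r) = -3 + c
m(s, F) = (-750 + F)/(48 + s) (m(s, F) = (F - 750)/(s + (-3 + 51)) = (-750 + F)/(s + 48) = (-750 + F)/(48 + s))
1/m(-2564, -3030) = 1/((-750 - 3030)/(48 - 2564)) = 1/(-3780/(-2516)) = 1/(-1/2516*(-3780)) = 1/(945/629) = 629/945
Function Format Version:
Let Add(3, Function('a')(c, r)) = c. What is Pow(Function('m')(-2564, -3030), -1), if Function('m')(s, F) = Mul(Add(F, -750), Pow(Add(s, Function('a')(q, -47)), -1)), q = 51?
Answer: Rational(629, 945) ≈ 0.66561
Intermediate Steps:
Function('a')(c, r) = Add(-3, c)
Function('m')(s, F) = Mul(Pow(Add(48, s), -1), Add(-750, F)) (Function('m')(s, F) = Mul(Add(F, -750), Pow(Add(s, Add(-3, 51)), -1)) = Mul(Add(-750, F), Pow(Add(s, 48), -1)) = Mul(Add(-750, F), Pow(Add(48, s), -1)) = Mul(Pow(Add(48, s), -1), Add(-750, F)))
Pow(Function('m')(-2564, -3030), -1) = Pow(Mul(Pow(Add(48, -2564), -1), Add(-750, -3030)), -1) = Pow(Mul(Pow(-2516, -1), -3780), -1) = Pow(Mul(Rational(-1, 2516), -3780), -1) = Pow(Rational(945, 629), -1) = Rational(629, 945)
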